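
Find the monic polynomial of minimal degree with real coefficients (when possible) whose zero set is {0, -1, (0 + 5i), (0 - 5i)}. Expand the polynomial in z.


The polynomial is p(z) = ∏_{α ∈ S} (z − α), where S = {0, -1, (0 + 5i), (0 - 5i)}.
Expanding the product yields: p(z) = z^4 + z^3 + 25·z^2 + 25·z.
Note conjugate pairs combine to real quadratics: (z − (0+5i))(z − (0−5i)) = z² + 25.
The resulting polynomial has degree 4 and real coefficients as required.

p(z) = z^4 + z^3 + 25·z^2 + 25·z.


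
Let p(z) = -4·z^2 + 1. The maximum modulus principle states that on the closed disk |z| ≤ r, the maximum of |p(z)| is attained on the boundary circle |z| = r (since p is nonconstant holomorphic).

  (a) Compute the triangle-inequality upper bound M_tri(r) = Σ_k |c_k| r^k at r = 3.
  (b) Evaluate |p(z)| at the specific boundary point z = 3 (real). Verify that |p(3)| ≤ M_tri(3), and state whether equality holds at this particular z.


Coefficients: c_0 = 1, c_1 = 0, c_2 = -4. Radius r = 3.
Part (a). Triangle bound: M_tri(r) = Σ_k |c_k| r^k
  = |1|·3^0 + |0|·3^1 + |-4|·3^2
  = 1 + 0 + 36 = 37.
This bounds M(r) := max_{|z|=r} |p(z)| from above; equality holds iff all terms c_k z^k can be made to align in phase at a single z on |z|=r.
Part (b). At z = 3 (real, on the circle |z| = r):
  p(3) = (1)·3^0 + (0)·3^1 + (-4)·3^2 = -35.
  |p(3)| = 35.
Check: |p(3)| = 35 ≤ 37 = M_tri(3). ✓ Equality does not hold at z = 3 (the coefficients have mixed signs, so the terms do not all align in phase there).

M_tri(3) = 37; |p(3)| = 35; equality at z=3: no.


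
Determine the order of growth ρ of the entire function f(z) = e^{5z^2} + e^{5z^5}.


Each summand is entire of order 2 and 5 respectively (as in the single-exponential case). The order of a sum is at most the max of the orders, so ρ ≤ 5. For the lower bound: on |z|=r choose arg z so that 5z^5 is real positive; then |e^{5z^5}| = e^{5r^5} while |e^{5z^2}| ≤ e^{5r^2} = o(e^{5r^5}). So |f| ≥ e^{5r^5}(1 − o(1)) and ρ ≥ 5. Hence ρ = max(2, 5) = 5.
Therefore ρ = 5.

Order ρ = 5.


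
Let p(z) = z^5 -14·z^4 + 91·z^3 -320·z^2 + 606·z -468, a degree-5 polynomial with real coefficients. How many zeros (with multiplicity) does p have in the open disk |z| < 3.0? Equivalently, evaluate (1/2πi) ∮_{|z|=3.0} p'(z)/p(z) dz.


The zeros of p are: 2, (3 + 2i), (3 - 2i), (3 + 3i), (3 - 3i).
Their magnitudes are: 2, 3.606, 3.606, 4.243, 4.243.
Zeros with |z| < R = 3.0: 2.
Count = 1.
By the argument principle, (1/2πi) ∮_{|z|=R} p'(z)/p(z) dz equals exactly this count.

Number of zeros inside |z| < 3.0: 1.


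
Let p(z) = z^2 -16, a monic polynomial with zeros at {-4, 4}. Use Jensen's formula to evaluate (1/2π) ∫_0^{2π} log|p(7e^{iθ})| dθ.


Zeros: -4, 4; r = 7.
Inside |z| < r: -4, 4. Outside (|z| ≥ r): ∅.
p(0) = -16, so log|p(0)| = log(16) = 2.7726.
Apply Jensen: I(r) = log|p(0)| + Σ_k log(r/|z_k|), summed over zeros inside |z| < r.
  log(r/|z_k|) for z_k = -4: log(7/4) = 0.5596
  log(r/|z_k|) for z_k = 4: log(7/4) = 0.5596
Sum over inside zeros: 1.1192.
I(r) = log|p(0)| + (inside sum) = 2.7726 + 1.1192 = 3.8918.
Closed form (all zeros inside, monic): I(r) = n·log(r) = 2·log(7) = 3.8918. ✓

I(r) ≈ 3.8918.


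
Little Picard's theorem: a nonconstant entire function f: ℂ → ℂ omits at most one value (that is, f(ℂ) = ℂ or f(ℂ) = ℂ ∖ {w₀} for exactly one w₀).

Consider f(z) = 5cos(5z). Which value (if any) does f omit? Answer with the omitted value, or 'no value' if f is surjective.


Little Picard bounds the complement of f(ℂ) to at most one point.
cos is entire and surjective onto ℂ: for every w ∈ ℂ, cos(ζ) = w has a solution ζ ∈ ℂ (e.g., via the complex inverse arccos). With ζ = 5z this gives z = ζ/(5). Then 5·cos(5z) takes every value in 5·ℂ = ℂ, and adding 0 is a bijection of ℂ. So f is surjective and omits no value. (Note: only on the real line is cos bounded by [−1, 1].)

Omitted value: no value.


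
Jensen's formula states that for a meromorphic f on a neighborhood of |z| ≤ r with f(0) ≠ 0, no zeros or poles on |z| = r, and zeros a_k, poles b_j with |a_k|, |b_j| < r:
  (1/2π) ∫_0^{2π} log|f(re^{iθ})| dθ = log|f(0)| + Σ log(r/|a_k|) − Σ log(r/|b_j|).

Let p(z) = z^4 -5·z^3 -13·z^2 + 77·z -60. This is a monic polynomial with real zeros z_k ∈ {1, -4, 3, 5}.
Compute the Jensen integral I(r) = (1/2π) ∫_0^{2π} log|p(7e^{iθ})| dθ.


Zeros: -4, 1, 3, 5; r = 7.
Inside |z| < r: -4, 1, 3, 5. Outside (|z| ≥ r): ∅.
p(0) = -60, so log|p(0)| = log(60) = 4.0943.
Apply Jensen: I(r) = log|p(0)| + Σ_k log(r/|z_k|), summed over zeros inside |z| < r.
  log(r/|z_k|) for z_k = 1: log(7/1) = 1.9459
  log(r/|z_k|) for z_k = -4: log(7/4) = 0.5596
  log(r/|z_k|) for z_k = 3: log(7/3) = 0.8473
  log(r/|z_k|) for z_k = 5: log(7/5) = 0.3365
Sum over inside zeros: 3.6893.
I(r) = log|p(0)| + (inside sum) = 4.0943 + 3.6893 = 7.7836.
Closed form (all zeros inside, monic): I(r) = n·log(r) = 4·log(7) = 7.7836. ✓

I(r) ≈ 7.7836.


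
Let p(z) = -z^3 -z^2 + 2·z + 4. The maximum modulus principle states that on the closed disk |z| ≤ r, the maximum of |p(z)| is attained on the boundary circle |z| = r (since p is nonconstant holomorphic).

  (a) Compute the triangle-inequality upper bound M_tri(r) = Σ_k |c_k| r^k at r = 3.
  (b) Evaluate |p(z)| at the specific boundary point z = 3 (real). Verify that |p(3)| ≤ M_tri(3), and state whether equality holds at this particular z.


Coefficients: c_0 = 4, c_1 = 2, c_2 = -1, c_3 = -1. Radius r = 3.
Part (a). Triangle bound: M_tri(r) = Σ_k |c_k| r^k
  = |4|·3^0 + |2|·3^1 + |-1|·3^2 + |-1|·3^3
  = 4 + 6 + 9 + 27 = 46.
This bounds M(r) := max_{|z|=r} |p(z)| from above; equality holds iff all terms c_k z^k can be made to align in phase at a single z on |z|=r.
Part (b). At z = 3 (real, on the circle |z| = r):
  p(3) = (4)·3^0 + (2)·3^1 + (-1)·3^2 + (-1)·3^3 = -26.
  |p(3)| = 26.
Check: |p(3)| = 26 ≤ 46 = M_tri(3). ✓ Equality does not hold at z = 3 (the coefficients have mixed signs, so the terms do not all align in phase there).

M_tri(3) = 46; |p(3)| = 26; equality at z=3: no.


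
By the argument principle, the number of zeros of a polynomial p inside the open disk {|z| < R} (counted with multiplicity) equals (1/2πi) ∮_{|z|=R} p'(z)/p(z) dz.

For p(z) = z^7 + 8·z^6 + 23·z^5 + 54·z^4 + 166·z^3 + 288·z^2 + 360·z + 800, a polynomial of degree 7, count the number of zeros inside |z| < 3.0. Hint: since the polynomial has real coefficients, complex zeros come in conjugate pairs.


The zeros of p are: (-3 + 1i), (-3 - 1i), -4, (1 + 2i), (1 - 2i), (0 + 2i), (0 - 2i).
Their magnitudes are: 3.162, 3.162, 4, 2.236, 2.236, 2, 2.
Zeros with |z| < R = 3.0: (1 + 2i), (1 - 2i), (0 + 2i), (0 - 2i).
Count = 4.
By the argument principle, (1/2πi) ∮_{|z|=R} p'(z)/p(z) dz equals exactly this count.

Number of zeros inside |z| < 3.0: 4.


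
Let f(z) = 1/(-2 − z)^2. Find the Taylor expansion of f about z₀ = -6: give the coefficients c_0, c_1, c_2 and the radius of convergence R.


Let w = z − z₀, so z = z₀ + w.
Then -2 − z = -2 − (z₀ + w) = (-2 − z₀) − w = 4 − w.
f(z) = 1/(4 − w)^2 = (1/(4)^2) · (1 − w/(4))^{−2}.
By the binomial series (1−u)^{−2} = Σ_{n≥0} C(n+1, 1) u^n for |u|<1, with u = w/(4):
  c_n = C(n+1, 1) / (4)^(n+2).
  c_0 = 1/(4)^2 = 1/16.
  c_1 = 2/(4)^3 = 1/32.
  c_2 = 3/(4)^4 = 3/256.
The series is valid for |w/d| < 1, i.e. |z − z₀| < |d|.
Radius of convergence: R = |-2 − z₀| = |4| = 4 (distance from z₀ to the singularity z = -2).

c_0 = 1/16, c_1 = 1/32, c_2 = 3/256; R = 4.


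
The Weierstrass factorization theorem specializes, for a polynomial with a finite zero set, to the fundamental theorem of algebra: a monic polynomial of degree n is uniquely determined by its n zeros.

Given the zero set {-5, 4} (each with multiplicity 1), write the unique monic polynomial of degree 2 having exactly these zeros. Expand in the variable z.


The polynomial is p(z) = ∏_{α ∈ S} (z − α), where S = {-5, 4}.
Expanding the product yields: p(z) = z^2 + z -20.
The resulting polynomial has degree 2 and real coefficients as required.

p(z) = z^2 + z -20.


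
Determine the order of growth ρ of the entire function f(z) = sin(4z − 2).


sin(w) is a linear combination of e^{iw} and e^{−iw} (or e^w, e^{−w} in the hyperbolic case), so |sin(w)| ≤ e^{|w|}. With w = 4z − 2, |w| ≤ 4|z| + 2 = 4r + 2 on |z| = r, giving M(r) ≤ e^{4r + 2}, so ρ ≤ 1. On a suitable ray (z = it for sin/cos; z = t for sinh/cosh, t real → ∞), |sin(4z − 2)| grows like e^{4|t|}/2, so ρ ≥ 1. Hence ρ = 1.
Therefore ρ = 1.

Order ρ = 1.


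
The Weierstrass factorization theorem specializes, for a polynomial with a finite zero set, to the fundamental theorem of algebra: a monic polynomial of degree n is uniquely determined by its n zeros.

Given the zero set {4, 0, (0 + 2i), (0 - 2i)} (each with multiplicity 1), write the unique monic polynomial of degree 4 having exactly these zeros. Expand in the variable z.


The polynomial is p(z) = ∏_{α ∈ S} (z − α), where S = {4, 0, (0 + 2i), (0 - 2i)}.
Expanding the product yields: p(z) = z^4 -4·z^3 + 4·z^2 -16·z.
Note conjugate pairs combine to real quadratics: (z − (0+2i))(z − (0−2i)) = z² + 4.
The resulting polynomial has degree 4 and real coefficients as required.

p(z) = z^4 -4·z^3 + 4·z^2 -16·z.


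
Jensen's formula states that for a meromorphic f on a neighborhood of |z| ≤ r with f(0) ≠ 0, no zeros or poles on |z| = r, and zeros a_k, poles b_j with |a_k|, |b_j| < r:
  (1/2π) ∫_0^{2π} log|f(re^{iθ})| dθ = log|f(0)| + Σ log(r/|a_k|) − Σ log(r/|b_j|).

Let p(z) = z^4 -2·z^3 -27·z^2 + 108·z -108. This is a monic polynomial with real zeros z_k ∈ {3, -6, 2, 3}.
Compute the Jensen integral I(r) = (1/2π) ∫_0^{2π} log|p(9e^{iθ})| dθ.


Zeros: -6, 2, 3, 3; r = 9.
Inside |z| < r: -6, 2, 3, 3. Outside (|z| ≥ r): ∅.
p(0) = -108, so log|p(0)| = log(108) = 4.6821.
Apply Jensen: I(r) = log|p(0)| + Σ_k log(r/|z_k|), summed over zeros inside |z| < r.
  log(r/|z_k|) for z_k = 3: log(9/3) = 1.0986
  log(r/|z_k|) for z_k = -6: log(9/6) = 0.4055
  log(r/|z_k|) for z_k = 2: log(9/2) = 1.5041
  log(r/|z_k|) for z_k = 3: log(9/3) = 1.0986
Sum over inside zeros: 4.1068.
I(r) = log|p(0)| + (inside sum) = 4.6821 + 4.1068 = 8.7889.
Closed form (all zeros inside, monic): I(r) = n·log(r) = 4·log(9) = 8.7889. ✓

I(r) ≈ 8.7889.


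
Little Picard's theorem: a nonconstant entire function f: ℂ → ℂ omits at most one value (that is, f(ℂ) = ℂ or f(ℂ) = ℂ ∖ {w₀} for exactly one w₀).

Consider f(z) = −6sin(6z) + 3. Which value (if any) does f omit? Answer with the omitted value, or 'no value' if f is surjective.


Little Picard bounds the complement of f(ℂ) to at most one point.
sin is entire and surjective onto ℂ: for every w ∈ ℂ, sin(ζ) = w has a solution ζ ∈ ℂ (e.g., via the complex inverse arcsin). With ζ = 6z this gives z = ζ/(6). Then -6·sin(6z) takes every value in -6·ℂ = ℂ, and adding 3 is a bijection of ℂ. So f is surjective and omits no value. (Note: only on the real line is sin bounded by [−1, 1].)

Omitted value: no value.


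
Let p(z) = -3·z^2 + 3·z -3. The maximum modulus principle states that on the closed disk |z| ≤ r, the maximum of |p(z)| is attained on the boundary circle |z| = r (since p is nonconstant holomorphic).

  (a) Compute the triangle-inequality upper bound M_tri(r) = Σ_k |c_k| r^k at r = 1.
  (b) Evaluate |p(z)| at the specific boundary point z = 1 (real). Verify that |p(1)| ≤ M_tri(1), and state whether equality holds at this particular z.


Coefficients: c_0 = -3, c_1 = 3, c_2 = -3. Radius r = 1.
Part (a). Triangle bound: M_tri(r) = Σ_k |c_k| r^k
  = |-3|·1^0 + |3|·1^1 + |-3|·1^2
  = 3 + 3 + 3 = 9.
This bounds M(r) := max_{|z|=r} |p(z)| from above; equality holds iff all terms c_k z^k can be made to align in phase at a single z on |z|=r.
Part (b). At z = 1 (real, on the circle |z| = r):
  p(1) = (-3)·1^0 + (3)·1^1 + (-3)·1^2 = -3.
  |p(1)| = 3.
Check: |p(1)| = 3 ≤ 9 = M_tri(1). ✓ Equality does not hold at z = 1 (the coefficients have mixed signs, so the terms do not all align in phase there).

M_tri(1) = 9; |p(1)| = 3; equality at z=1: no.


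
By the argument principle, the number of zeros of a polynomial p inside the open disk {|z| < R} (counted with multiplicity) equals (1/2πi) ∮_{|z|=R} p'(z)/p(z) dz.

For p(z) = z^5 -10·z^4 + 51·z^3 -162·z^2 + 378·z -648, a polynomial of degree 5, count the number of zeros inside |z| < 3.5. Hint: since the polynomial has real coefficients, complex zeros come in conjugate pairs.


The zeros of p are: (0 + 3i), (0 - 3i), (3 + 3i), (3 - 3i), 4.
Their magnitudes are: 3, 3, 4.243, 4.243, 4.
Zeros with |z| < R = 3.5: (0 + 3i), (0 - 3i).
Count = 2.
By the argument principle, (1/2πi) ∮_{|z|=R} p'(z)/p(z) dz equals exactly this count.

Number of zeros inside |z| < 3.5: 2.


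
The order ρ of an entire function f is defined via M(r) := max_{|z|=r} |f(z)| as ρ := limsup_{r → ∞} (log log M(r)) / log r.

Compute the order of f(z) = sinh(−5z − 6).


sinh(w) is a linear combination of e^{iw} and e^{−iw} (or e^w, e^{−w} in the hyperbolic case), so |sinh(w)| ≤ e^{|w|}. With w = −5z − 6, |w| ≤ 5|z| + 6 = 5r + 6 on |z| = r, giving M(r) ≤ e^{5r + 6}, so ρ ≤ 1. On a suitable ray (z = it for sin/cos; z = t for sinh/cosh, t real → ∞), |sinh(−5z − 6)| grows like e^{5|t|}/2, so ρ ≥ 1. Hence ρ = 1.
Therefore ρ = 1.

Order ρ = 1.


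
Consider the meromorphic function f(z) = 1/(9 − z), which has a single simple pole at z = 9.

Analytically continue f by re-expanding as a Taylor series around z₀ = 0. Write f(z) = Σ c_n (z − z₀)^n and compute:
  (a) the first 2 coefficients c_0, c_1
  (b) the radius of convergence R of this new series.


Let w = z − z₀, so z = z₀ + w.
Then 9 − z = 9 − (z₀ + w) = (9 − z₀) − w = 9 − w.
f(z) = 1/(9 − w) = (1/(9)) · 1/(1 − w/(9)) = Σ_{n≥0} w^n / (9)^(n+1).
So c_n = 1/(9)^(n+1):
  c_0 = 1/(9)^1 = 1/9.
  c_1 = 1/(9)^2 = 1/81.
The series is valid for |w/d| < 1, i.e. |z − z₀| < |d|.
Radius of convergence: R = |9 − z₀| = |9| = 9 (distance from z₀ to the singularity z = 9).

c_0 = 1/9, c_1 = 1/81; R = 9.


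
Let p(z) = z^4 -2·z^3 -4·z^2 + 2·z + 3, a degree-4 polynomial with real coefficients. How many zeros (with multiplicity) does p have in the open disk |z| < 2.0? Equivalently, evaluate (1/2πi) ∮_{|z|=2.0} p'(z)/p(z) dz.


The zeros of p are: 1, 3, -1, -1.
Their magnitudes are: 1, 3, 1, 1.
Zeros with |z| < R = 2.0: 1, -1, -1.
Count = 3.
By the argument principle, (1/2πi) ∮_{|z|=R} p'(z)/p(z) dz equals exactly this count.

Number of zeros inside |z| < 2.0: 3.


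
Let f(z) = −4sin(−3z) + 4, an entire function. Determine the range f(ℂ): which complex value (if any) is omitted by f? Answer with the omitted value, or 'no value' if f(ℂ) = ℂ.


Little Picard bounds the complement of f(ℂ) to at most one point.
sin is entire and surjective onto ℂ: for every w ∈ ℂ, sin(ζ) = w has a solution ζ ∈ ℂ (e.g., via the complex inverse arcsin). With ζ = −3z this gives z = ζ/(-3). Then -4·sin(−3z) takes every value in -4·ℂ = ℂ, and adding 4 is a bijection of ℂ. So f is surjective and omits no value. (Note: only on the real line is sin bounded by [−1, 1].)

Omitted value: no value.


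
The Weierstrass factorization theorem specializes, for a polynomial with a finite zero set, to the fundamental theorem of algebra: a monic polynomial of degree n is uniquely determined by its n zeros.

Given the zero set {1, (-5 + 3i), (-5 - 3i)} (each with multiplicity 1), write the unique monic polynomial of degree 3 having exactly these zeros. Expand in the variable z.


The polynomial is p(z) = ∏_{α ∈ S} (z − α), where S = {1, (-5 + 3i), (-5 - 3i)}.
Expanding the product yields: p(z) = z^3 + 9·z^2 + 24·z -34.
Note conjugate pairs combine to real quadratics: (z − (-5+3i))(z − (-5−3i)) = z² + 10z + 34.
The resulting polynomial has degree 3 and real coefficients as required.

p(z) = z^3 + 9·z^2 + 24·z -34.


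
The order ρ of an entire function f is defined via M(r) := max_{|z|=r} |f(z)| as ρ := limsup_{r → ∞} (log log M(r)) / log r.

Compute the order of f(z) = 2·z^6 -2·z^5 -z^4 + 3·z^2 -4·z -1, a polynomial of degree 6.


|f(z)| ≤ Σ|c_k|·r^k = O(r^6) as r → ∞. Polynomial growth is O(e^{r^ε}) for every ε > 0 (since r^6/e^{r^ε} → 0), so ρ ≤ ε for all ε > 0, i.e. ρ = 0. Every nonconstant polynomial has order 0.
Therefore ρ = 0.

Order ρ = 0.


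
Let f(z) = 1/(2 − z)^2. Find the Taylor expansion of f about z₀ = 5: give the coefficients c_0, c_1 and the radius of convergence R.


Let w = z − z₀, so z = z₀ + w.
Then 2 − z = 2 − (z₀ + w) = (2 − z₀) − w = -3 − w.
f(z) = 1/(-3 − w)^2 = (1/(-3)^2) · (1 − w/(-3))^{−2}.
By the binomial series (1−u)^{−2} = Σ_{n≥0} C(n+1, 1) u^n for |u|<1, with u = w/(-3):
  c_n = C(n+1, 1) / (-3)^(n+2).
  c_0 = 1/(-3)^2 = 1/9.
  c_1 = 2/(-3)^3 = -2/27.
The series is valid for |w/d| < 1, i.e. |z − z₀| < |d|.
Radius of convergence: R = |2 − z₀| = |-3| = 3 (distance from z₀ to the singularity z = 2).

c_0 = 1/9, c_1 = -2/27; R = 3.


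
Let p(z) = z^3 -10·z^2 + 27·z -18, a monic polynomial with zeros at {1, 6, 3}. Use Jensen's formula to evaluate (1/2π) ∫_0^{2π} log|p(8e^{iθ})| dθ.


Zeros: 1, 3, 6; r = 8.
Inside |z| < r: 1, 3, 6. Outside (|z| ≥ r): ∅.
p(0) = -18, so log|p(0)| = log(18) = 2.8904.
Apply Jensen: I(r) = log|p(0)| + Σ_k log(r/|z_k|), summed over zeros inside |z| < r.
  log(r/|z_k|) for z_k = 1: log(8/1) = 2.0794
  log(r/|z_k|) for z_k = 6: log(8/6) = 0.2877
  log(r/|z_k|) for z_k = 3: log(8/3) = 0.9808
Sum over inside zeros: 3.3480.
I(r) = log|p(0)| + (inside sum) = 2.8904 + 3.3480 = 6.2383.
Closed form (all zeros inside, monic): I(r) = n·log(r) = 3·log(8) = 6.2383. ✓

I(r) ≈ 6.2383.


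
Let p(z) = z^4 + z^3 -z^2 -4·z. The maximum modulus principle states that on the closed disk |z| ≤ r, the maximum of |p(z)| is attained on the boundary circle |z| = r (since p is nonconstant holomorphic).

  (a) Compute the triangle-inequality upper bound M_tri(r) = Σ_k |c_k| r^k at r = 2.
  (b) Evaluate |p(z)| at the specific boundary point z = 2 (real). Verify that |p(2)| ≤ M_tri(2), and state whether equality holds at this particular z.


Coefficients: c_0 = 0, c_1 = -4, c_2 = -1, c_3 = 1, c_4 = 1. Radius r = 2.
Part (a). Triangle bound: M_tri(r) = Σ_k |c_k| r^k
  = |0|·2^0 + |-4|·2^1 + |-1|·2^2 + |1|·2^3 + |1|·2^4
  = 0 + 8 + 4 + 8 + 16 = 36.
This bounds M(r) := max_{|z|=r} |p(z)| from above; equality holds iff all terms c_k z^k can be made to align in phase at a single z on |z|=r.
Part (b). At z = 2 (real, on the circle |z| = r):
  p(2) = (0)·2^0 + (-4)·2^1 + (-1)·2^2 + (1)·2^3 + (1)·2^4 = 12.
  |p(2)| = 12.
Check: |p(2)| = 12 ≤ 36 = M_tri(2). ✓ Equality does not hold at z = 2 (the coefficients have mixed signs, so the terms do not all align in phase there).

M_tri(2) = 36; |p(2)| = 12; equality at z=2: no.


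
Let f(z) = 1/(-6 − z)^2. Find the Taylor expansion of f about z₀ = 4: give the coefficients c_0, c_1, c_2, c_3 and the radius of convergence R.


Let w = z − z₀, so z = z₀ + w.
Then -6 − z = -6 − (z₀ + w) = (-6 − z₀) − w = -10 − w.
f(z) = 1/(-10 − w)^2 = (1/(-10)^2) · (1 − w/(-10))^{−2}.
By the binomial series (1−u)^{−2} = Σ_{n≥0} C(n+1, 1) u^n for |u|<1, with u = w/(-10):
  c_n = C(n+1, 1) / (-10)^(n+2).
  c_0 = 1/(-10)^2 = 1/100.
  c_1 = 2/(-10)^3 = -1/500.
  c_2 = 3/(-10)^4 = 3/10000.
  c_3 = 4/(-10)^5 = -1/25000.
The series is valid for |w/d| < 1, i.e. |z − z₀| < |d|.
Radius of convergence: R = |-6 − z₀| = |-10| = 10 (distance from z₀ to the singularity z = -6).

c_0 = 1/100, c_1 = -1/500, c_2 = 3/10000, c_3 = -1/25000; R = 10.


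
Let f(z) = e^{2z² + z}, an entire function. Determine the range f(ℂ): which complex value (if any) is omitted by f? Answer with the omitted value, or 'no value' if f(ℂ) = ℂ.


Little Picard bounds the complement of f(ℂ) to at most one point.
The exponent g(z) = 2z² + z is a nonconstant polynomial, hence surjective onto ℂ. So e^{g(z)} takes every value in {e^w : w ∈ ℂ} = ℂ ∖ {0}. Adding 0 shifts the range to ℂ ∖ {0}. f omits exactly 0.

Omitted value: 0.


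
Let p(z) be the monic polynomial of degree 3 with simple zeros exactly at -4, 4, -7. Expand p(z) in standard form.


The polynomial is p(z) = ∏_{α ∈ S} (z − α), where S = {-4, 4, -7}.
Expanding the product yields: p(z) = z^3 + 7·z^2 -16·z -112.
The resulting polynomial has degree 3 and real coefficients as required.

p(z) = z^3 + 7·z^2 -16·z -112.


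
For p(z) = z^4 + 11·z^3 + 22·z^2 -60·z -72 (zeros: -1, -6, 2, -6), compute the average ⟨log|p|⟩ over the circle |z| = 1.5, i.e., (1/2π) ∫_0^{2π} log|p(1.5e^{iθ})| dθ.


Zeros: -6, -6, -1, 2; r = 1.5.
Inside |z| < r: -1. Outside (|z| ≥ r): -6, -6, 2.
p(0) = -72, so log|p(0)| = log(72) = 4.2767.
Apply Jensen: I(r) = log|p(0)| + Σ_k log(r/|z_k|), summed over zeros inside |z| < r.
  log(r/|z_k|) for z_k = -1: log(1.5/1) = 0.4055
  Outside zeros (-6, -6, 2) contribute nothing to the Jensen sum.
Sum over inside zeros: 0.4055.
I(r) = log|p(0)| + (inside sum) = 4.2767 + 0.4055 = 4.6821.
Note: since some zeros are outside |z| ≤ r, the simplified n·log(r) form does NOT apply — only the inside zeros contribute.

I(r) ≈ 4.6821.


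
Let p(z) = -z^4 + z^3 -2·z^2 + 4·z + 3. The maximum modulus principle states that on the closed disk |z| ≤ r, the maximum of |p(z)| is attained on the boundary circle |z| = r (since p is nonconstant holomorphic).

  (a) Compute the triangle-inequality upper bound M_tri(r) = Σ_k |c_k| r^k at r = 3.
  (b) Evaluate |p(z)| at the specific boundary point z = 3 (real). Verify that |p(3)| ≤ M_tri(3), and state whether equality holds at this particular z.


Coefficients: c_0 = 3, c_1 = 4, c_2 = -2, c_3 = 1, c_4 = -1. Radius r = 3.
Part (a). Triangle bound: M_tri(r) = Σ_k |c_k| r^k
  = |3|·3^0 + |4|·3^1 + |-2|·3^2 + |1|·3^3 + |-1|·3^4
  = 3 + 12 + 18 + 27 + 81 = 141.
This bounds M(r) := max_{|z|=r} |p(z)| from above; equality holds iff all terms c_k z^k can be made to align in phase at a single z on |z|=r.
Part (b). At z = 3 (real, on the circle |z| = r):
  p(3) = (3)·3^0 + (4)·3^1 + (-2)·3^2 + (1)·3^3 + (-1)·3^4 = -57.
  |p(3)| = 57.
Check: |p(3)| = 57 ≤ 141 = M_tri(3). ✓ Equality does not hold at z = 3 (the coefficients have mixed signs, so the terms do not all align in phase there).

M_tri(3) = 141; |p(3)| = 57; equality at z=3: no.


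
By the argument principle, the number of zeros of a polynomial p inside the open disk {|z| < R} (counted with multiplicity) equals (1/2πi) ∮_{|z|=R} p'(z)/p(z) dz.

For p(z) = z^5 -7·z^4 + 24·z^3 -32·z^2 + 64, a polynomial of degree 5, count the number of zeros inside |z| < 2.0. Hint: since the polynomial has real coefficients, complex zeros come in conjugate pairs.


The zeros of p are: (2 + 2i), (2 - 2i), -1, (2 + 2i), (2 - 2i).
Their magnitudes are: 2.828, 2.828, 1, 2.828, 2.828.
Zeros with |z| < R = 2.0: -1.
Count = 1.
By the argument principle, (1/2πi) ∮_{|z|=R} p'(z)/p(z) dz equals exactly this count.

Number of zeros inside |z| < 2.0: 1.


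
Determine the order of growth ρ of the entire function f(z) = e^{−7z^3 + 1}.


|e^{−7z^3 + 1}| = e^{Re(-7·z^3) + 1} ≤ e^{7|z|^3 + 1} = e^{7r^3 + 1} on |z| = r, so ρ ≤ 3. Choosing z on |z|=r so that -7·z^3 is real positive (always possible by picking arg z appropriately) gives |f(z)| = e^{7r^3 + 1}, matching the bound. The additive constant 1 does not affect log log M(r) ~ 3·log r. Hence ρ = 3.
Therefore ρ = 3.

Order ρ = 3.


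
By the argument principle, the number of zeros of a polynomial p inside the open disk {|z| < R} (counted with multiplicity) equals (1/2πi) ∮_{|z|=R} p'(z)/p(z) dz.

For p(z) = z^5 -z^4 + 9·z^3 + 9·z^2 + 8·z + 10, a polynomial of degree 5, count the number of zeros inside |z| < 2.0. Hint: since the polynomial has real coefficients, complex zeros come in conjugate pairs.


The zeros of p are: (0 + 1i), (0 - 1i), -1, (1 + 3i), (1 - 3i).
Their magnitudes are: 1, 1, 1, 3.162, 3.162.
Zeros with |z| < R = 2.0: (0 + 1i), (0 - 1i), -1.
Count = 3.
By the argument principle, (1/2πi) ∮_{|z|=R} p'(z)/p(z) dz equals exactly this count.

Number of zeros inside |z| < 2.0: 3.


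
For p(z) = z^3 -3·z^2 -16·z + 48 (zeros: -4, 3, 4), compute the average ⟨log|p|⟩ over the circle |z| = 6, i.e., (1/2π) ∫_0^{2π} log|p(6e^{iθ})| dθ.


Zeros: -4, 3, 4; r = 6.
Inside |z| < r: -4, 3, 4. Outside (|z| ≥ r): ∅.
p(0) = 48, so log|p(0)| = log(48) = 3.8712.
Apply Jensen: I(r) = log|p(0)| + Σ_k log(r/|z_k|), summed over zeros inside |z| < r.
  log(r/|z_k|) for z_k = -4: log(6/4) = 0.4055
  log(r/|z_k|) for z_k = 3: log(6/3) = 0.6931
  log(r/|z_k|) for z_k = 4: log(6/4) = 0.4055
Sum over inside zeros: 1.5041.
I(r) = log|p(0)| + (inside sum) = 3.8712 + 1.5041 = 5.3753.
Closed form (all zeros inside, monic): I(r) = n·log(r) = 3·log(6) = 5.3753. ✓

I(r) ≈ 5.3753.


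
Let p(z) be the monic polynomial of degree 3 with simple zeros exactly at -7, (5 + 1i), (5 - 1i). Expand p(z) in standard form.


The polynomial is p(z) = ∏_{α ∈ S} (z − α), where S = {-7, (5 + 1i), (5 - 1i)}.
Expanding the product yields: p(z) = z^3 -3·z^2 -44·z + 182.
Note conjugate pairs combine to real quadratics: (z − (5+1i))(z − (5−1i)) = z² − 10z + 26.
The resulting polynomial has degree 3 and real coefficients as required.

p(z) = z^3 -3·z^2 -44·z + 182.


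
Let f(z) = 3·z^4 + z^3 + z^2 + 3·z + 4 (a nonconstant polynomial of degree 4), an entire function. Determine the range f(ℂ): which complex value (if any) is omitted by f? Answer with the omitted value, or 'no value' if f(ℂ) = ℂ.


Little Picard bounds the complement of f(ℂ) to at most one point.
For every w ∈ ℂ, the equation p(z) − w = 0 is a nonconstant polynomial in z and hence has at least one root by the fundamental theorem of algebra. So p is surjective onto ℂ, omitting no value.

Omitted value: no value.


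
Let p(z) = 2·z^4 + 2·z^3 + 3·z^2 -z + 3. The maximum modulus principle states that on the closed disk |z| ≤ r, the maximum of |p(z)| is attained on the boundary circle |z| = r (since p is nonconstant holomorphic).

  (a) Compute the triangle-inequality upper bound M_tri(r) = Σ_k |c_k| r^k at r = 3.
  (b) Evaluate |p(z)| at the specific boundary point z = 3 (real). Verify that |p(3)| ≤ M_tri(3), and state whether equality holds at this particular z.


Coefficients: c_0 = 3, c_1 = -1, c_2 = 3, c_3 = 2, c_4 = 2. Radius r = 3.
Part (a). Triangle bound: M_tri(r) = Σ_k |c_k| r^k
  = |3|·3^0 + |-1|·3^1 + |3|·3^2 + |2|·3^3 + |2|·3^4
  = 3 + 3 + 27 + 54 + 162 = 249.
This bounds M(r) := max_{|z|=r} |p(z)| from above; equality holds iff all terms c_k z^k can be made to align in phase at a single z on |z|=r.
Part (b). At z = 3 (real, on the circle |z| = r):
  p(3) = (3)·3^0 + (-1)·3^1 + (3)·3^2 + (2)·3^3 + (2)·3^4 = 243.
  |p(3)| = 243.
Check: |p(3)| = 243 ≤ 249 = M_tri(3). ✓ Equality does not hold at z = 3 (the coefficients have mixed signs, so the terms do not all align in phase there).

M_tri(3) = 249; |p(3)| = 243; equality at z=3: no.


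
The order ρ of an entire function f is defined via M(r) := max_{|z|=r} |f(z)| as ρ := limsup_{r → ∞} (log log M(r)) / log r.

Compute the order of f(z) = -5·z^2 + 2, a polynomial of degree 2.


|f(z)| ≤ Σ|c_k|·r^k = O(r^2) as r → ∞. Polynomial growth is O(e^{r^ε}) for every ε > 0 (since r^2/e^{r^ε} → 0), so ρ ≤ ε for all ε > 0, i.e. ρ = 0. Every nonconstant polynomial has order 0.
Therefore ρ = 0.

Order ρ = 0.


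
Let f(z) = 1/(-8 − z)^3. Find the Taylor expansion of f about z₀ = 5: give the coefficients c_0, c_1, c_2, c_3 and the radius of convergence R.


Let w = z − z₀, so z = z₀ + w.
Then -8 − z = -8 − (z₀ + w) = (-8 − z₀) − w = -13 − w.
f(z) = 1/(-13 − w)^3 = (1/(-13)^3) · (1 − w/(-13))^{−3}.
By the binomial series (1−u)^{−3} = Σ_{n≥0} C(n+2, 2) u^n for |u|<1, with u = w/(-13):
  c_n = C(n+2, 2) / (-13)^(n+3).
  c_0 = 1/(-13)^3 = -1/2197.
  c_1 = 3/(-13)^4 = 3/28561.
  c_2 = 6/(-13)^5 = -6/371293.
  c_3 = 10/(-13)^6 = 10/4826809.
The series is valid for |w/d| < 1, i.e. |z − z₀| < |d|.
Radius of convergence: R = |-8 − z₀| = |-13| = 13 (distance from z₀ to the singularity z = -8).

c_0 = -1/2197, c_1 = 3/28561, c_2 = -6/371293, c_3 = 10/4826809; R = 13.


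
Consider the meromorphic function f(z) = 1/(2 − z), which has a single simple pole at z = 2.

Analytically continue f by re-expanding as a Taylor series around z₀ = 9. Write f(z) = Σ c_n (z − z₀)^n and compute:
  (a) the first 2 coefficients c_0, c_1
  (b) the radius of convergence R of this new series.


Let w = z − z₀, so z = z₀ + w.
Then 2 − z = 2 − (z₀ + w) = (2 − z₀) − w = -7 − w.
f(z) = 1/(-7 − w) = (1/(-7)) · 1/(1 − w/(-7)) = Σ_{n≥0} w^n / (-7)^(n+1).
So c_n = 1/(-7)^(n+1):
  c_0 = 1/(-7)^1 = -1/7.
  c_1 = 1/(-7)^2 = 1/49.
The series is valid for |w/d| < 1, i.e. |z − z₀| < |d|.
Radius of convergence: R = |2 − z₀| = |-7| = 7 (distance from z₀ to the singularity z = 2).

c_0 = -1/7, c_1 = 1/49; R = 7.


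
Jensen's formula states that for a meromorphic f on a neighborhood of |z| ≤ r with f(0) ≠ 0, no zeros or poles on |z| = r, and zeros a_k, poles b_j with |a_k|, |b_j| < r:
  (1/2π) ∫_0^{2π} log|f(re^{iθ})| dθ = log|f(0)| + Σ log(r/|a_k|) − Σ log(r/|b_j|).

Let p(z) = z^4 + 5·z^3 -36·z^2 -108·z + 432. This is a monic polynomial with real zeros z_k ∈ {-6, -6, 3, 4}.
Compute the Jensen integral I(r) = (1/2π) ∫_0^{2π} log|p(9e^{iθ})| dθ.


Zeros: -6, -6, 3, 4; r = 9.
Inside |z| < r: -6, -6, 3, 4. Outside (|z| ≥ r): ∅.
p(0) = 432, so log|p(0)| = log(432) = 6.0684.
Apply Jensen: I(r) = log|p(0)| + Σ_k log(r/|z_k|), summed over zeros inside |z| < r.
  log(r/|z_k|) for z_k = -6: log(9/6) = 0.4055
  log(r/|z_k|) for z_k = -6: log(9/6) = 0.4055
  log(r/|z_k|) for z_k = 3: log(9/3) = 1.0986
  log(r/|z_k|) for z_k = 4: log(9/4) = 0.8109
Sum over inside zeros: 2.7205.
I(r) = log|p(0)| + (inside sum) = 6.0684 + 2.7205 = 8.7889.
Closed form (all zeros inside, monic): I(r) = n·log(r) = 4·log(9) = 8.7889. ✓

I(r) ≈ 8.7889.


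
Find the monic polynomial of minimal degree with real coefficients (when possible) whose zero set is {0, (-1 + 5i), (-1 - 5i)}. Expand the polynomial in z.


The polynomial is p(z) = ∏_{α ∈ S} (z − α), where S = {0, (-1 + 5i), (-1 - 5i)}.
Expanding the product yields: p(z) = z^3 + 2·z^2 + 26·z.
Note conjugate pairs combine to real quadratics: (z − (-1+5i))(z − (-1−5i)) = z² + 2z + 26.
The resulting polynomial has degree 3 and real coefficients as required.

p(z) = z^3 + 2·z^2 + 26·z.


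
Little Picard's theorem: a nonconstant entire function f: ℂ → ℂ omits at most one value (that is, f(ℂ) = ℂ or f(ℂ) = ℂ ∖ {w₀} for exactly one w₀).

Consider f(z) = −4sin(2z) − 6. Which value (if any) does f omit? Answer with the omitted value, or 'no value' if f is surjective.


Little Picard bounds the complement of f(ℂ) to at most one point.
sin is entire and surjective onto ℂ: for every w ∈ ℂ, sin(ζ) = w has a solution ζ ∈ ℂ (e.g., via the complex inverse arcsin). With ζ = 2z this gives z = ζ/(2). Then -4·sin(2z) takes every value in -4·ℂ = ℂ, and adding -6 is a bijection of ℂ. So f is surjective and omits no value. (Note: only on the real line is sin bounded by [−1, 1].)

Omitted value: no value.


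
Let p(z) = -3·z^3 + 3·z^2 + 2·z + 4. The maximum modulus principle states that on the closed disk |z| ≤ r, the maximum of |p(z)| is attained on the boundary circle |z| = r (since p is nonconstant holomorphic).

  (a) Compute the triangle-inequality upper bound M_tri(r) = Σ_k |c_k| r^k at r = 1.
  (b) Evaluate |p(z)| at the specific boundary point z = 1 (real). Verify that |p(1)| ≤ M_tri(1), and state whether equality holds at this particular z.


Coefficients: c_0 = 4, c_1 = 2, c_2 = 3, c_3 = -3. Radius r = 1.
Part (a). Triangle bound: M_tri(r) = Σ_k |c_k| r^k
  = |4|·1^0 + |2|·1^1 + |3|·1^2 + |-3|·1^3
  = 4 + 2 + 3 + 3 = 12.
This bounds M(r) := max_{|z|=r} |p(z)| from above; equality holds iff all terms c_k z^k can be made to align in phase at a single z on |z|=r.
Part (b). At z = 1 (real, on the circle |z| = r):
  p(1) = (4)·1^0 + (2)·1^1 + (3)·1^2 + (-3)·1^3 = 6.
  |p(1)| = 6.
Check: |p(1)| = 6 ≤ 12 = M_tri(1). ✓ Equality does not hold at z = 1 (the coefficients have mixed signs, so the terms do not all align in phase there).

M_tri(1) = 12; |p(1)| = 6; equality at z=1: no.


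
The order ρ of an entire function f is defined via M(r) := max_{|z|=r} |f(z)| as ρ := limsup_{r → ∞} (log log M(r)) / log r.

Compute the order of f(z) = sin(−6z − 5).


sin(w) is a linear combination of e^{iw} and e^{−iw} (or e^w, e^{−w} in the hyperbolic case), so |sin(w)| ≤ e^{|w|}. With w = −6z − 5, |w| ≤ 6|z| + 5 = 6r + 5 on |z| = r, giving M(r) ≤ e^{6r + 5}, so ρ ≤ 1. On a suitable ray (z = it for sin/cos; z = t for sinh/cosh, t real → ∞), |sin(−6z − 5)| grows like e^{6|t|}/2, so ρ ≥ 1. Hence ρ = 1.
Therefore ρ = 1.

Order ρ = 1.


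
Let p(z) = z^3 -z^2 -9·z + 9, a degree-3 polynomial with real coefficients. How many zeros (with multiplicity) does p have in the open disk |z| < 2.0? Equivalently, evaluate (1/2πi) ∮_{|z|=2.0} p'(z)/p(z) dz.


The zeros of p are: -3, 1, 3.
Their magnitudes are: 3, 1, 3.
Zeros with |z| < R = 2.0: 1.
Count = 1.
By the argument principle, (1/2πi) ∮_{|z|=R} p'(z)/p(z) dz equals exactly this count.

Number of zeros inside |z| < 2.0: 1.


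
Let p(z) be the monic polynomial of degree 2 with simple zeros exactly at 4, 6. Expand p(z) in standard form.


The polynomial is p(z) = ∏_{α ∈ S} (z − α), where S = {4, 6}.
Expanding the product yields: p(z) = z^2 -10·z + 24.
The resulting polynomial has degree 2 and real coefficients as required.

p(z) = z^2 -10·z + 24.


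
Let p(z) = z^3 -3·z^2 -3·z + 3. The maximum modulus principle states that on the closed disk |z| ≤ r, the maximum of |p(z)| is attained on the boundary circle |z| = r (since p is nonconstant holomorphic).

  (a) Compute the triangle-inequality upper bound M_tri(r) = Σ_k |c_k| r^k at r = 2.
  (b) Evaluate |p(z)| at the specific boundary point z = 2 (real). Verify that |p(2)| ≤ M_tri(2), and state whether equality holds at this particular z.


Coefficients: c_0 = 3, c_1 = -3, c_2 = -3, c_3 = 1. Radius r = 2.
Part (a). Triangle bound: M_tri(r) = Σ_k |c_k| r^k
  = |3|·2^0 + |-3|·2^1 + |-3|·2^2 + |1|·2^3
  = 3 + 6 + 12 + 8 = 29.
This bounds M(r) := max_{|z|=r} |p(z)| from above; equality holds iff all terms c_k z^k can be made to align in phase at a single z on |z|=r.
Part (b). At z = 2 (real, on the circle |z| = r):
  p(2) = (3)·2^0 + (-3)·2^1 + (-3)·2^2 + (1)·2^3 = -7.
  |p(2)| = 7.
Check: |p(2)| = 7 ≤ 29 = M_tri(2). ✓ Equality does not hold at z = 2 (the coefficients have mixed signs, so the terms do not all align in phase there).

M_tri(2) = 29; |p(2)| = 7; equality at z=2: no.


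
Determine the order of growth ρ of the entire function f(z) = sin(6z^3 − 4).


Write sin(w) = (e^{iw} ± e^{−iw})/(2 or 2i), so |sin(w)| ≤ e^{|w|}. With w = 6z^3 − 4, |w| ≤ 6r^3 + 4 on |z|=r, giving M(r) ≤ e^{6r^3 + 4} and ρ ≤ 3. For the lower bound, choose z on |z|=r with 6z^3 purely imaginary of modulus 6r^3; then |sin(6z^3 − 4)| grows like e^{6r^3}/2, so ρ ≥ 3. Hence ρ = 3.
Therefore ρ = 3.

Order ρ = 3.


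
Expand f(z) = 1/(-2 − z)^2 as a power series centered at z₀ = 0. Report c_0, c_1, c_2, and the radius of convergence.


Let w = z − z₀, so z = z₀ + w.
Then -2 − z = -2 − (z₀ + w) = (-2 − z₀) − w = -2 − w.
f(z) = 1/(-2 − w)^2 = (1/(-2)^2) · (1 − w/(-2))^{−2}.
By the binomial series (1−u)^{−2} = Σ_{n≥0} C(n+1, 1) u^n for |u|<1, with u = w/(-2):
  c_n = C(n+1, 1) / (-2)^(n+2).
  c_0 = 1/(-2)^2 = 1/4.
  c_1 = 2/(-2)^3 = -1/4.
  c_2 = 3/(-2)^4 = 3/16.
The series is valid for |w/d| < 1, i.e. |z − z₀| < |d|.
Radius of convergence: R = |-2 − z₀| = |-2| = 2 (distance from z₀ to the singularity z = -2).

c_0 = 1/4, c_1 = -1/4, c_2 = 3/16; R = 2.


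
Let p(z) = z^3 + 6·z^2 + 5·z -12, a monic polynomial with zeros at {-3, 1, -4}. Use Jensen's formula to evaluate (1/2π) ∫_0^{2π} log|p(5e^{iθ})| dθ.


Zeros: -4, -3, 1; r = 5.
Inside |z| < r: -4, -3, 1. Outside (|z| ≥ r): ∅.
p(0) = -12, so log|p(0)| = log(12) = 2.4849.
Apply Jensen: I(r) = log|p(0)| + Σ_k log(r/|z_k|), summed over zeros inside |z| < r.
  log(r/|z_k|) for z_k = -3: log(5/3) = 0.5108
  log(r/|z_k|) for z_k = 1: log(5/1) = 1.6094
  log(r/|z_k|) for z_k = -4: log(5/4) = 0.2231
Sum over inside zeros: 2.3434.
I(r) = log|p(0)| + (inside sum) = 2.4849 + 2.3434 = 4.8283.
Closed form (all zeros inside, monic): I(r) = n·log(r) = 3·log(5) = 4.8283. ✓

I(r) ≈ 4.8283.


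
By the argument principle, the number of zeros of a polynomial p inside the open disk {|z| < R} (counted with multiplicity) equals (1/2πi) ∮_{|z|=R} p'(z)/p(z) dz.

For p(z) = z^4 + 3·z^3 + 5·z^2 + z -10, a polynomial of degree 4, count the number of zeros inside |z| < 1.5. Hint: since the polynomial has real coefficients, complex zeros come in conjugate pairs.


The zeros of p are: -2, 1, (-1 + 2i), (-1 - 2i).
Their magnitudes are: 2, 1, 2.236, 2.236.
Zeros with |z| < R = 1.5: 1.
Count = 1.
By the argument principle, (1/2πi) ∮_{|z|=R} p'(z)/p(z) dz equals exactly this count.

Number of zeros inside |z| < 1.5: 1.


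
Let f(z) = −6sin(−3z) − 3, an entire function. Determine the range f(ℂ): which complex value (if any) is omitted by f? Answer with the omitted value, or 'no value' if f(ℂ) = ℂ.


Little Picard bounds the complement of f(ℂ) to at most one point.
sin is entire and surjective onto ℂ: for every w ∈ ℂ, sin(ζ) = w has a solution ζ ∈ ℂ (e.g., via the complex inverse arcsin). With ζ = −3z this gives z = ζ/(-3). Then -6·sin(−3z) takes every value in -6·ℂ = ℂ, and adding -3 is a bijection of ℂ. So f is surjective and omits no value. (Note: only on the real line is sin bounded by [−1, 1].)

Omitted value: no value.


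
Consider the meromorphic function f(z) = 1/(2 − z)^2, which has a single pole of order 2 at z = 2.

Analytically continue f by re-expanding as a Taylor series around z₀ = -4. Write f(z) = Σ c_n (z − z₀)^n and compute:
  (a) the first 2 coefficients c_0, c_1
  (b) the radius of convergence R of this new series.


Let w = z − z₀, so z = z₀ + w.
Then 2 − z = 2 − (z₀ + w) = (2 − z₀) − w = 6 − w.
f(z) = 1/(6 − w)^2 = (1/(6)^2) · (1 − w/(6))^{−2}.
By the binomial series (1−u)^{−2} = Σ_{n≥0} C(n+1, 1) u^n for |u|<1, with u = w/(6):
  c_n = C(n+1, 1) / (6)^(n+2).
  c_0 = 1/(6)^2 = 1/36.
  c_1 = 2/(6)^3 = 1/108.
The series is valid for |w/d| < 1, i.e. |z − z₀| < |d|.
Radius of convergence: R = |2 − z₀| = |6| = 6 (distance from z₀ to the singularity z = 2).

c_0 = 1/36, c_1 = 1/108; R = 6.


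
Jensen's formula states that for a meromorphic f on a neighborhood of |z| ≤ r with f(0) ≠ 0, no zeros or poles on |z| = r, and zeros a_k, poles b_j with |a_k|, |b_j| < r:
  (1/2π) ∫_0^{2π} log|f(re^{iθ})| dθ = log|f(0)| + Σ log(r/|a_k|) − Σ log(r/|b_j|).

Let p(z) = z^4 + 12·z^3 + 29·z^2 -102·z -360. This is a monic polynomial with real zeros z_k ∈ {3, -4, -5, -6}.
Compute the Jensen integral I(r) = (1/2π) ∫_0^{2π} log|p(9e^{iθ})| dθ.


Zeros: -6, -5, -4, 3; r = 9.
Inside |z| < r: -6, -5, -4, 3. Outside (|z| ≥ r): ∅.
p(0) = -360, so log|p(0)| = log(360) = 5.8861.
Apply Jensen: I(r) = log|p(0)| + Σ_k log(r/|z_k|), summed over zeros inside |z| < r.
  log(r/|z_k|) for z_k = 3: log(9/3) = 1.0986
  log(r/|z_k|) for z_k = -4: log(9/4) = 0.8109
  log(r/|z_k|) for z_k = -5: log(9/5) = 0.5878
  log(r/|z_k|) for z_k = -6: log(9/6) = 0.4055
Sum over inside zeros: 2.9028.
I(r) = log|p(0)| + (inside sum) = 5.8861 + 2.9028 = 8.7889.
Closed form (all zeros inside, monic): I(r) = n·log(r) = 4·log(9) = 8.7889. ✓

I(r) ≈ 8.7889.
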